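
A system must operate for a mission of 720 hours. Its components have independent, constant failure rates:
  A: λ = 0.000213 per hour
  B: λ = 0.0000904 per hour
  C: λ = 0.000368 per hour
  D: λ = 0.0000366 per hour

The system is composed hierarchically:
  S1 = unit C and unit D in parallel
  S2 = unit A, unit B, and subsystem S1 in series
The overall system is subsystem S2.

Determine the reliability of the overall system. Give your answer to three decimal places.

0.799

R(A) = exp(−0.000213 × 720) = 0.85782
R(B) = exp(−0.0000904 × 720) = 0.93699
R(C) = exp(−0.000368 × 720) = 0.76724
R(D) = exp(−0.0000366 × 720) = 0.97399
Parallel (C and D): 1 − (1 − 0.76724)(1 − 0.97399) = 0.99395
Series (A, B, and [0.99395]): 0.85782 × 0.93699 × 0.99395 = 0.799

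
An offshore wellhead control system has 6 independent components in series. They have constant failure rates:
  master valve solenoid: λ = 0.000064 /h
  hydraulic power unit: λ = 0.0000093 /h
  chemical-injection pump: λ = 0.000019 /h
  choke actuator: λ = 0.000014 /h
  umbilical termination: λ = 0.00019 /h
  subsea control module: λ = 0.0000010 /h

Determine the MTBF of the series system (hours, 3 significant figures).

Series of exponential components: λ_sys = Σ λ_i
λ_sys = 0.000064 + 0.0000093 + 0.000019 + 0.000014 + 0.00019 + 0.0000010 = 2.9730e-04 /h
MTBF = 1 / λ_sys = 3360 h

3360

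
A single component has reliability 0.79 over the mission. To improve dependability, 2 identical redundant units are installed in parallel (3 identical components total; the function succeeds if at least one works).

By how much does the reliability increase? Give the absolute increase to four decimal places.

R_before = 0.79
R_after = 1 − (1 − 0.79)^3 = 0.9907
ΔR = 0.9907 − 0.79 = 0.2007

0.2007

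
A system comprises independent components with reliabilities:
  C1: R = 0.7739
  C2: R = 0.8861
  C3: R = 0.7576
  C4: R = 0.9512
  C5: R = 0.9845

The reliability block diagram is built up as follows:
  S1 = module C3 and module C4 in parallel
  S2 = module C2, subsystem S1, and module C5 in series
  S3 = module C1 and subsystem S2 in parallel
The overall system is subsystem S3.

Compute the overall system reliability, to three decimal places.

Parallel (C3 and C4): 1 − (1 − 0.75760)(1 − 0.95120) = 0.98817
Series (C2, [0.98817], and C5): 0.88610 × 0.98817 × 0.98450 = 0.86205
Parallel (C1 and [0.86205]): 1 − (1 − 0.77390)(1 − 0.86205) = 0.969

0.969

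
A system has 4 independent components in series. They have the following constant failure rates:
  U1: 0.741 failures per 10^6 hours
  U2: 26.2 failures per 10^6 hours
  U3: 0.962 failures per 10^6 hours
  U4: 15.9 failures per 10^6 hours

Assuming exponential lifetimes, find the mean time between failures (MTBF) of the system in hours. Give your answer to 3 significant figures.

22800

Series of exponential components: λ_sys = Σ λ_i
λ_sys = 0.000000741 + 0.0000262 + 0.000000962 + 0.0000159 = 4.3803e-05 /h
MTBF = 1 / λ_sys = 22800 h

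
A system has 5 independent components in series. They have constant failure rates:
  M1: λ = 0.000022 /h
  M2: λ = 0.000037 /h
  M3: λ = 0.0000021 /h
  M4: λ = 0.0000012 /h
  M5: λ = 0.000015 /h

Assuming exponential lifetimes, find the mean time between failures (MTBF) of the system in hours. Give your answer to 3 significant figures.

12900

Series of exponential components: λ_sys = Σ λ_i
λ_sys = 0.000022 + 0.000037 + 0.0000021 + 0.0000012 + 0.000015 = 7.7300e-05 /h
MTBF = 1 / λ_sys = 12900 h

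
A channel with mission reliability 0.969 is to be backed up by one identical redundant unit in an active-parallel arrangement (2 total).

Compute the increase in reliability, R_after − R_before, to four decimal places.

0.0300

R_before = 0.969
R_after = 1 − (1 − 0.969)^2 = 0.9990
ΔR = 0.9990 − 0.969 = 0.0300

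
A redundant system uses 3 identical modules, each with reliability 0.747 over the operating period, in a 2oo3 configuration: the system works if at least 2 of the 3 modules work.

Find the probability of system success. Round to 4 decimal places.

R = Σ_{i=2}^{3} C(3,i) p^i (1−p)^{3−i} with p = 0.747
C(3,2)·0.747^2·0.253^1 = 0.423529
C(3,3)·0.747^3·0.253^0 = 0.416833
Sum = 0.8404

0.8404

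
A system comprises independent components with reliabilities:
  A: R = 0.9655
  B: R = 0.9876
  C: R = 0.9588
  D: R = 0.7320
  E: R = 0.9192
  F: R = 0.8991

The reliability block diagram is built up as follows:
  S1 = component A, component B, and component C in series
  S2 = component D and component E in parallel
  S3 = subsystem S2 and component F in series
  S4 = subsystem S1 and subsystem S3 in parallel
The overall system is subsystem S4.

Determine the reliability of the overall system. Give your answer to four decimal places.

Series (A, B, and C): 0.965500 × 0.987600 × 0.958800 = 0.914242
Parallel (D and E): 1 − (1 − 0.732000)(1 − 0.919200) = 0.978346
Series ([0.978346] and F): 0.978346 × 0.899100 = 0.879631
Parallel ([0.914242] and [0.879631]): 1 − (1 − 0.914242)(1 − 0.879631) = 0.9897

0.9897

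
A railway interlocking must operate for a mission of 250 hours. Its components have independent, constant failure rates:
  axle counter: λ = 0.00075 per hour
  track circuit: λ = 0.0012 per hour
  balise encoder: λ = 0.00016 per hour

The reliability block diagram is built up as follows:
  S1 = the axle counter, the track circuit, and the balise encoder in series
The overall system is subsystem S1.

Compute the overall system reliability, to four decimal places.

R(axle counter) = exp(−0.00075 × 250) = 0.829029
R(track circuit) = exp(−0.0012 × 250) = 0.740818
R(balise encoder) = exp(−0.00016 × 250) = 0.960789
Series (axle counter, track circuit, and balise encoder): 0.829029 × 0.740818 × 0.960789 = 0.5901

0.5901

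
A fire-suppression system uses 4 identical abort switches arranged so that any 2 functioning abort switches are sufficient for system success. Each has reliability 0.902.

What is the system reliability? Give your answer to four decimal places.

R = Σ_{i=2}^{4} C(4,i) p^i (1−p)^{4−i} with p = 0.902
C(4,2)·0.902^2·0.098^2 = 0.046883
C(4,3)·0.902^3·0.098^1 = 0.287677
C(4,4)·0.902^4·0.098^0 = 0.661951
Sum = 0.9965

0.9965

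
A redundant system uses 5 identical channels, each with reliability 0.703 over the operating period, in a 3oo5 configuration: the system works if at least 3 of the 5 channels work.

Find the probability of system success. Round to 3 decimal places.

0.841

R = Σ_{i=3}^{5} C(5,i) p^i (1−p)^{5−i} with p = 0.703
C(5,3)·0.703^3·0.297^2 = 0.30646
C(5,4)·0.703^4·0.297^1 = 0.36270
C(5,5)·0.703^5·0.297^0 = 0.17170
Sum = 0.841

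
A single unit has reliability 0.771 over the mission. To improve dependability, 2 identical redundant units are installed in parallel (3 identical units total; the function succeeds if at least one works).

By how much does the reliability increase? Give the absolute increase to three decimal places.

R_before = 0.771
R_after = 1 − (1 − 0.771)^3 = 0.988
ΔR = 0.988 − 0.771 = 0.217

0.217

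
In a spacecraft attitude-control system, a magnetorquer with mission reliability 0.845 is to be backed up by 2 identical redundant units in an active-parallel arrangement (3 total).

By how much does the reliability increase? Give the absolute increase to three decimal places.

0.151

R_before = 0.845
R_after = 1 − (1 − 0.845)^3 = 0.996
ΔR = 0.996 − 0.845 = 0.151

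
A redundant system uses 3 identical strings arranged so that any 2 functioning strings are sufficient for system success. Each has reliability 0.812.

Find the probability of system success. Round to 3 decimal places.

0.907

R = Σ_{i=2}^{3} C(3,i) p^i (1−p)^{3−i} with p = 0.812
C(3,2)·0.812^2·0.188^1 = 0.37187
C(3,3)·0.812^3·0.188^0 = 0.53539
Sum = 0.907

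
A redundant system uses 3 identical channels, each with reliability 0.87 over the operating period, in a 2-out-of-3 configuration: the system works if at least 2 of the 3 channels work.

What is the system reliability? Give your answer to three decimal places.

R = Σ_{i=2}^{3} C(3,i) p^i (1−p)^{3−i} with p = 0.87
C(3,2)·0.87^2·0.13^1 = 0.29519
C(3,3)·0.87^3·0.13^0 = 0.65850
Sum = 0.954

0.954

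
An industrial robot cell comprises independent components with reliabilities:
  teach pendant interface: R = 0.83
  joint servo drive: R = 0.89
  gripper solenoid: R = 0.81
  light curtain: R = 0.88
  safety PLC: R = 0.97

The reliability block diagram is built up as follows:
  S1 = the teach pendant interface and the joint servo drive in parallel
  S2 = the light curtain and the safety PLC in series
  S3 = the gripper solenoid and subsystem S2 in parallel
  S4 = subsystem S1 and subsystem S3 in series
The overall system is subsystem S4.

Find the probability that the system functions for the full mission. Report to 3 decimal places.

0.954

Parallel (teach pendant interface and joint servo drive): 1 − (1 − 0.83000)(1 − 0.89000) = 0.98130
Series (light curtain and safety PLC): 0.88000 × 0.97000 = 0.85360
Parallel (gripper solenoid and [0.85360]): 1 − (1 − 0.81000)(1 − 0.85360) = 0.97218
Series ([0.98130] and [0.97218]): 0.98130 × 0.97218 = 0.954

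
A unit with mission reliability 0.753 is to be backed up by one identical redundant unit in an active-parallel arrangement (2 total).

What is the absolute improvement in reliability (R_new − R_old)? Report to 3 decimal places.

0.186

R_before = 0.753
R_after = 1 − (1 − 0.753)^2 = 0.939
ΔR = 0.939 − 0.753 = 0.186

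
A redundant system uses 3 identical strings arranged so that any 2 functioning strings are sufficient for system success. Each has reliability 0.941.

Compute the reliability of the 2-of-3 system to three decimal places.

0.990

R = Σ_{i=2}^{3} C(3,i) p^i (1−p)^{3−i} with p = 0.941
C(3,2)·0.941^2·0.059^1 = 0.15673
C(3,3)·0.941^3·0.059^0 = 0.83324
Sum = 0.990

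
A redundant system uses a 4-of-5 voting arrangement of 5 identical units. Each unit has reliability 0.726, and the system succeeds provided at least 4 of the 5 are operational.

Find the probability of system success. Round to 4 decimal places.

0.5823

R = Σ_{i=4}^{5} C(5,i) p^i (1−p)^{5−i} with p = 0.726
C(5,4)·0.726^4·0.274^1 = 0.380598
C(5,5)·0.726^5·0.274^0 = 0.201689
Sum = 0.5823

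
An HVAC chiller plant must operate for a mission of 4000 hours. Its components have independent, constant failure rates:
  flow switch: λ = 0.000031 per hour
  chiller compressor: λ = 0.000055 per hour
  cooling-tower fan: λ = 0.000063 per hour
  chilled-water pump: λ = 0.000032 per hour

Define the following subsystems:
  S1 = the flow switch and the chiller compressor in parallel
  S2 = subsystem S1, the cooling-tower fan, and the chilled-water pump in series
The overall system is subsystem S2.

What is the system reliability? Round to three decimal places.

0.668

R(flow switch) = exp(−0.000031 × 4000) = 0.88338
R(chiller compressor) = exp(−0.000055 × 4000) = 0.80252
R(cooling-tower fan) = exp(−0.000063 × 4000) = 0.77724
R(chilled-water pump) = exp(−0.000032 × 4000) = 0.87985
Parallel (flow switch and chiller compressor): 1 − (1 − 0.88338)(1 − 0.80252) = 0.97697
Series ([0.97697], cooling-tower fan, and chilled-water pump): 0.97697 × 0.77724 × 0.87985 = 0.668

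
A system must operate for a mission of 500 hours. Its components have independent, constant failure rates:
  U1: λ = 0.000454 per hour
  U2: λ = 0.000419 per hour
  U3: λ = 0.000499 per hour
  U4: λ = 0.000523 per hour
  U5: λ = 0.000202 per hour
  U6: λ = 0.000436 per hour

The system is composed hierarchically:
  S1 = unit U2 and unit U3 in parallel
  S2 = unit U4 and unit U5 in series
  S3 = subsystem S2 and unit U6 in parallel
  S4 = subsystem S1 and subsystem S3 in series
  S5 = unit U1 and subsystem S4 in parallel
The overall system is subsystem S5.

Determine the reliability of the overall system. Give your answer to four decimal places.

R(U1) = exp(−0.000454 × 500) = 0.796921
R(U2) = exp(−0.000419 × 500) = 0.810990
R(U3) = exp(−0.000499 × 500) = 0.779190
R(U4) = exp(−0.000523 × 500) = 0.769896
R(U5) = exp(−0.000202 × 500) = 0.903933
R(U6) = exp(−0.000436 × 500) = 0.804125
Parallel (U2 and U3): 1 − (1 − 0.810990)(1 − 0.779190) = 0.958265
Series (U4 and U5): 0.769896 × 0.903933 = 0.695934
Parallel ([0.695934] and U6): 1 − (1 − 0.695934)(1 − 0.804125) = 0.940441
Series ([0.958265] and [0.940441]): 0.958265 × 0.940441 = 0.901192
Parallel (U1 and [0.901192]): 1 − (1 − 0.796921)(1 − 0.901192) = 0.9799

0.9799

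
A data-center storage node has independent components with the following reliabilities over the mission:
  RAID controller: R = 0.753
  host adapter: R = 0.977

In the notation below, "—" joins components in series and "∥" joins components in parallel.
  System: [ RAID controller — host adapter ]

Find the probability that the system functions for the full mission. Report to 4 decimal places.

Series (RAID controller and host adapter): 0.753000 × 0.977000 = 0.7357

0.7357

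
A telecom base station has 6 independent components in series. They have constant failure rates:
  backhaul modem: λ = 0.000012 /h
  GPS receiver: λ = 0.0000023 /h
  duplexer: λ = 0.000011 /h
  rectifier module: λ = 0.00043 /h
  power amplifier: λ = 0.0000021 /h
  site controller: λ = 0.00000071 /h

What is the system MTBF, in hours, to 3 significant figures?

2180

Series of exponential components: λ_sys = Σ λ_i
λ_sys = 0.000012 + 0.0000023 + 0.000011 + 0.00043 + 0.0000021 + 0.00000071 = 4.5811e-04 /h
MTBF = 1 / λ_sys = 2180 h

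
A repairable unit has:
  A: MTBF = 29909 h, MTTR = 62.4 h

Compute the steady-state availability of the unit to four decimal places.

0.9979

A(A) = MTBF/(MTBF+MTTR) = 29909/(29909+62.4) = 0.9979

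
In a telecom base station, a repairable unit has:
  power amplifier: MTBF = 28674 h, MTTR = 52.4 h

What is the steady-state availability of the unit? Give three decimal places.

0.998

A(power amplifier) = MTBF/(MTBF+MTTR) = 28674/(28674+52.4) = 0.998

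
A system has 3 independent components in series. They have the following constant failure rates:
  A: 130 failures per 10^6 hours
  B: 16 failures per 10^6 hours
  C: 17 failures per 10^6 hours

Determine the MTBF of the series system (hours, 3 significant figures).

Series of exponential components: λ_sys = Σ λ_i
λ_sys = 0.00013 + 0.000016 + 0.000017 = 1.6300e-04 /h
MTBF = 1 / λ_sys = 6130 h

6130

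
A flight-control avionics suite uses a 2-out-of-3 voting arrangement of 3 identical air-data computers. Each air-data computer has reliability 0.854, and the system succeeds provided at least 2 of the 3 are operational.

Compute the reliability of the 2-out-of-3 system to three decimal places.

R = Σ_{i=2}^{3} C(3,i) p^i (1−p)^{3−i} with p = 0.854
C(3,2)·0.854^2·0.146^1 = 0.31944
C(3,3)·0.854^3·0.146^0 = 0.62284
Sum = 0.942

0.942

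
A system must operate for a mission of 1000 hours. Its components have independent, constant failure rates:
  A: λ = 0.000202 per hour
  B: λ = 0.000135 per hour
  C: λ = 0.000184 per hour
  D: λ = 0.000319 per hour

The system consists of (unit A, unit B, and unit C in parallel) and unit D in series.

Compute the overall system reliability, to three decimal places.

R(A) = exp(−0.000202 × 1000) = 0.81709
R(B) = exp(−0.000135 × 1000) = 0.87372
R(C) = exp(−0.000184 × 1000) = 0.83194
R(D) = exp(−0.000319 × 1000) = 0.72688
Parallel (A, B, and C): 1 − (1 − 0.81709)(1 − 0.87372)(1 − 0.83194) = 0.99612
Series ([0.99612] and D): 0.99612 × 0.72688 = 0.724

0.724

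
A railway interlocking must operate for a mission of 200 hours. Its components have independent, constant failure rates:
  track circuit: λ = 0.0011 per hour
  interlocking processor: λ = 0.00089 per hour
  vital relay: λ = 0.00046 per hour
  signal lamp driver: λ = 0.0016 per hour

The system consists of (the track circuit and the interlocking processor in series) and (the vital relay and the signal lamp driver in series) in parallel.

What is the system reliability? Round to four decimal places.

0.8891

R(track circuit) = exp(−0.0011 × 200) = 0.802519
R(interlocking processor) = exp(−0.00089 × 200) = 0.836942
R(vital relay) = exp(−0.00046 × 200) = 0.912105
R(signal lamp driver) = exp(−0.0016 × 200) = 0.726149
Series (track circuit and interlocking processor): 0.802519 × 0.836942 = 0.671662
Series (vital relay and signal lamp driver): 0.912105 × 0.726149 = 0.662324
Parallel ([0.671662] and [0.662324]): 1 − (1 − 0.671662)(1 − 0.662324) = 0.8891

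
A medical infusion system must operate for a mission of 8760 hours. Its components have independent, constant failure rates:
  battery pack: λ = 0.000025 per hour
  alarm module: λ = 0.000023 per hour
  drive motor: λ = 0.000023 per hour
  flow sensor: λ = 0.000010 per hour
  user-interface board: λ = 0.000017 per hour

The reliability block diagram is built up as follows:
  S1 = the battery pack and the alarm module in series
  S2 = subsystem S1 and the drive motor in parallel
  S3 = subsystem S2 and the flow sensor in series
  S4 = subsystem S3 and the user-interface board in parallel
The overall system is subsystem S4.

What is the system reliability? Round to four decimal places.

R(battery pack) = exp(−0.000025 × 8760) = 0.803322
R(alarm module) = exp(−0.000023 × 8760) = 0.817520
R(drive motor) = exp(−0.000023 × 8760) = 0.817520
R(flow sensor) = exp(−0.000010 × 8760) = 0.916127
R(user-interface board) = exp(−0.000017 × 8760) = 0.861638
Series (battery pack and alarm module): 0.803322 × 0.817520 = 0.656732
Parallel ([0.656732] and drive motor): 1 − (1 − 0.656732)(1 − 0.817520) = 0.937360
Series ([0.937360] and flow sensor): 0.937360 × 0.916127 = 0.858741
Parallel ([0.858741] and user-interface board): 1 − (1 − 0.858741)(1 − 0.861638) = 0.9805

0.9805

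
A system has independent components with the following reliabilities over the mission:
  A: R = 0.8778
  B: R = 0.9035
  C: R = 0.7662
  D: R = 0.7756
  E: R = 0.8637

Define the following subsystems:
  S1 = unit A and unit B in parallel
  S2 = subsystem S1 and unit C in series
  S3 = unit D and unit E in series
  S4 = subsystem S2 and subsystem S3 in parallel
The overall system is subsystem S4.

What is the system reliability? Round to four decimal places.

Parallel (A and B): 1 − (1 − 0.877800)(1 − 0.903500) = 0.988208
Series ([0.988208] and C): 0.988208 × 0.766200 = 0.757165
Series (D and E): 0.775600 × 0.863700 = 0.669886
Parallel ([0.757165] and [0.669886]): 1 − (1 − 0.757165)(1 − 0.669886) = 0.9198

0.9198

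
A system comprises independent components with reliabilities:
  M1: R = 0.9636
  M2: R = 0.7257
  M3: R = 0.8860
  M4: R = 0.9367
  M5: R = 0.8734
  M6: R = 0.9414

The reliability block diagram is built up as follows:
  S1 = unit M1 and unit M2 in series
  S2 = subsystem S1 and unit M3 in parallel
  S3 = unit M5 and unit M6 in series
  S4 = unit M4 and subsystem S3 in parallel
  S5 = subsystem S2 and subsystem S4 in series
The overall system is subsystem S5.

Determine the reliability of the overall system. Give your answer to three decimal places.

Series (M1 and M2): 0.96360 × 0.72570 = 0.69928
Parallel ([0.69928] and M3): 1 − (1 − 0.69928)(1 − 0.88600) = 0.96572
Series (M5 and M6): 0.87340 × 0.94140 = 0.82222
Parallel (M4 and [0.82222]): 1 − (1 − 0.93670)(1 − 0.82222) = 0.98875
Series ([0.96572] and [0.98875]): 0.96572 × 0.98875 = 0.955

0.955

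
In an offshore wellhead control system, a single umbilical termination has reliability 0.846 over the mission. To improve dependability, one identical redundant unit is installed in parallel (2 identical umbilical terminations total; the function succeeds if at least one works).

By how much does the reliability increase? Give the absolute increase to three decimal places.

0.130

R_before = 0.846
R_after = 1 − (1 − 0.846)^2 = 0.976
ΔR = 0.976 − 0.846 = 0.130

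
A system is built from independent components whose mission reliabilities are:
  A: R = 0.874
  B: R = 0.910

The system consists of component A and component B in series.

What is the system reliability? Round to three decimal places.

0.795

Series (A and B): 0.87400 × 0.91000 = 0.795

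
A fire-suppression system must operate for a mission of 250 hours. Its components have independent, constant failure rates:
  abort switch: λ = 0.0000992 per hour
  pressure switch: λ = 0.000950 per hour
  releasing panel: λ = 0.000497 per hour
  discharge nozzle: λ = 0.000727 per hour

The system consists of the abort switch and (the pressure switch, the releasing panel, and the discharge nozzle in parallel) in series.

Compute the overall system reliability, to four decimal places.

R(abort switch) = exp(−0.0000992 × 250) = 0.975505
R(pressure switch) = exp(−0.000950 × 250) = 0.788597
R(releasing panel) = exp(−0.000497 × 250) = 0.883159
R(discharge nozzle) = exp(−0.000727 × 250) = 0.833810
Parallel (pressure switch, releasing panel, and discharge nozzle): 1 − (1 − 0.788597)(1 − 0.883159)(1 − 0.833810) = 0.995895
Series (abort switch and [0.995895]): 0.975505 × 0.995895 = 0.9715

0.9715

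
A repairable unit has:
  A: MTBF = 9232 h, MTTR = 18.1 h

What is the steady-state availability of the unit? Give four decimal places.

0.9980

A(A) = MTBF/(MTBF+MTTR) = 9232/(9232+18.1) = 0.9980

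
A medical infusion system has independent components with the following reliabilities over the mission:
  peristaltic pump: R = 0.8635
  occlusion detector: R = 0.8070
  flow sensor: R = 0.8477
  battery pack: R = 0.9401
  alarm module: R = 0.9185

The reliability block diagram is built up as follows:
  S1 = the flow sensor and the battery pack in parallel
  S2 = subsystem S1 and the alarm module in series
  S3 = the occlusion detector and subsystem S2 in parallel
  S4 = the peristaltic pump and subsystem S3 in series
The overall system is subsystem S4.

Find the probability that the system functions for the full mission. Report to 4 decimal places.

0.8485

Parallel (flow sensor and battery pack): 1 − (1 − 0.847700)(1 − 0.940100) = 0.990877
Series ([0.990877] and alarm module): 0.990877 × 0.918500 = 0.910121
Parallel (occlusion detector and [0.910121]): 1 − (1 − 0.807000)(1 − 0.910121) = 0.982653
Series (peristaltic pump and [0.982653]): 0.863500 × 0.982653 = 0.8485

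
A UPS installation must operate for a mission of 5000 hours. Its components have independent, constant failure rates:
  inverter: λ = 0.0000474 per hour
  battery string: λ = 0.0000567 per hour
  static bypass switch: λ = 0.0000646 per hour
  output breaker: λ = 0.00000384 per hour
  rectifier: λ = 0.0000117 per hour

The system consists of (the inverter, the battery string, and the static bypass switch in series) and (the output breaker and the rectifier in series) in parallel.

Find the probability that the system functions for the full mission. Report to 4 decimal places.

0.9574

R(inverter) = exp(−0.0000474 × 5000) = 0.788991
R(battery string) = exp(−0.0000567 × 5000) = 0.753143
R(static bypass switch) = exp(−0.0000646 × 5000) = 0.723974
R(output breaker) = exp(−0.00000384 × 5000) = 0.980983
R(rectifier) = exp(−0.0000117 × 5000) = 0.943178
Series (inverter, battery string, and static bypass switch): 0.788991 × 0.753143 × 0.723974 = 0.430202
Series (output breaker and rectifier): 0.980983 × 0.943178 = 0.925242
Parallel ([0.430202] and [0.925242]): 1 − (1 − 0.430202)(1 − 0.925242) = 0.9574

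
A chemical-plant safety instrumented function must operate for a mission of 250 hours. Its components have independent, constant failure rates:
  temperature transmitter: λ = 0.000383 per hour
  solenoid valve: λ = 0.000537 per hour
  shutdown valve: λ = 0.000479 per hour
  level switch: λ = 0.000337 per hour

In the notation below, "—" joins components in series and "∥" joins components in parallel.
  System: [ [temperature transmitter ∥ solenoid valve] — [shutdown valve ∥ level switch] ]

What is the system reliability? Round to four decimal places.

0.9795

R(temperature transmitter) = exp(−0.000383 × 250) = 0.908691
R(solenoid valve) = exp(−0.000537 × 250) = 0.874371
R(shutdown valve) = exp(−0.000479 × 250) = 0.887142
R(level switch) = exp(−0.000337 × 250) = 0.919201
Parallel (temperature transmitter and solenoid valve): 1 − (1 − 0.908691)(1 − 0.874371) = 0.988529
Parallel (shutdown valve and level switch): 1 − (1 − 0.887142)(1 − 0.919201) = 0.990881
Series ([0.988529] and [0.990881]): 0.988529 × 0.990881 = 0.9795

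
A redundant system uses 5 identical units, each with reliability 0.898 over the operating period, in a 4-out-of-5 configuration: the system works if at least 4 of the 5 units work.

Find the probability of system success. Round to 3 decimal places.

R = Σ_{i=4}^{5} C(5,i) p^i (1−p)^{5−i} with p = 0.898
C(5,4)·0.898^4·0.102^1 = 0.33165
C(5,5)·0.898^5·0.102^0 = 0.58396
Sum = 0.916

0.916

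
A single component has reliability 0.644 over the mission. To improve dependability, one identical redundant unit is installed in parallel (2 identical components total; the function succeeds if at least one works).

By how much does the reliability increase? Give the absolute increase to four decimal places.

R_before = 0.644
R_after = 1 − (1 − 0.644)^2 = 0.8733
ΔR = 0.8733 − 0.644 = 0.2293

0.2293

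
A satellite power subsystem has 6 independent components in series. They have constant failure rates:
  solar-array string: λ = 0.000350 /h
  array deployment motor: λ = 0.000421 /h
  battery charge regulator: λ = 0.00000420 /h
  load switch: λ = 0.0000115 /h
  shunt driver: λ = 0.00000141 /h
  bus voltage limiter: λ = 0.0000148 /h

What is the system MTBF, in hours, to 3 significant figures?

1250

Series of exponential components: λ_sys = Σ λ_i
λ_sys = 0.000350 + 0.000421 + 0.00000420 + 0.0000115 + 0.00000141 + 0.0000148 = 8.0291e-04 /h
MTBF = 1 / λ_sys = 1250 h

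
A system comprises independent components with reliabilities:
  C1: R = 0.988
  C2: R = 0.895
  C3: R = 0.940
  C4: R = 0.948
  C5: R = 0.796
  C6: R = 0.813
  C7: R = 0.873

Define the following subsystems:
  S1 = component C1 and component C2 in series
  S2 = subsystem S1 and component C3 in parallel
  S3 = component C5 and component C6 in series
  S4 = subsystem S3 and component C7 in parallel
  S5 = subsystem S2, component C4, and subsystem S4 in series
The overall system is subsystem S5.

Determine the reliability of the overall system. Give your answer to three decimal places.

0.899

Series (C1 and C2): 0.98800 × 0.89500 = 0.88426
Parallel ([0.88426] and C3): 1 − (1 − 0.88426)(1 − 0.94000) = 0.99306
Series (C5 and C6): 0.79600 × 0.81300 = 0.64715
Parallel ([0.64715] and C7): 1 − (1 − 0.64715)(1 − 0.87300) = 0.95519
Series ([0.99306], C4, and [0.95519]): 0.99306 × 0.94800 × 0.95519 = 0.899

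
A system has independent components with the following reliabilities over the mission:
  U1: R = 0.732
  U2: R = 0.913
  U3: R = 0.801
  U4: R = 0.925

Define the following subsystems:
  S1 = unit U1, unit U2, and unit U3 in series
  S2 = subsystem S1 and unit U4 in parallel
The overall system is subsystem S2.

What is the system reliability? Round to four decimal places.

0.9651

Series (U1, U2, and U3): 0.732000 × 0.913000 × 0.801000 = 0.535321
Parallel ([0.535321] and U4): 1 − (1 − 0.535321)(1 − 0.925000) = 0.9651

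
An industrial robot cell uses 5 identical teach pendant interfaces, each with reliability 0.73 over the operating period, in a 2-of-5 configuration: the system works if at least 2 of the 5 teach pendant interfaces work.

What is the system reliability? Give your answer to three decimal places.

R = Σ_{i=2}^{5} C(5,i) p^i (1−p)^{5−i} with p = 0.73
C(5,2)·0.73^2·0.27^3 = 0.10489
C(5,3)·0.73^3·0.27^2 = 0.28359
C(5,4)·0.73^4·0.27^1 = 0.38338
C(5,5)·0.73^5·0.27^0 = 0.20731
Sum = 0.979

0.979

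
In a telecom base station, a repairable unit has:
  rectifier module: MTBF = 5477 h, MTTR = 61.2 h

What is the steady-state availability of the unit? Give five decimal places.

A(rectifier module) = MTBF/(MTBF+MTTR) = 5477/(5477+61.2) = 0.98895

0.98895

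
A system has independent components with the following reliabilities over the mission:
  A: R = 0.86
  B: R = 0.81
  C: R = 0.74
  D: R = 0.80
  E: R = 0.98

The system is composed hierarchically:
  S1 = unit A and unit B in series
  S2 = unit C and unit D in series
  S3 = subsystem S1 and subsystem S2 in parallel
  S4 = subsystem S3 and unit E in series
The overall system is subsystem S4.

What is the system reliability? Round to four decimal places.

0.8587

Series (A and B): 0.860000 × 0.810000 = 0.696600
Series (C and D): 0.740000 × 0.800000 = 0.592000
Parallel ([0.696600] and [0.592000]): 1 − (1 − 0.696600)(1 − 0.592000) = 0.876213
Series ([0.876213] and E): 0.876213 × 0.980000 = 0.8587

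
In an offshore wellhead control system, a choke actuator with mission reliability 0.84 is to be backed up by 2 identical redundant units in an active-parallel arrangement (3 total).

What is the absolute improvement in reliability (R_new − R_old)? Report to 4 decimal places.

R_before = 0.84
R_after = 1 − (1 − 0.84)^3 = 0.9959
ΔR = 0.9959 − 0.84 = 0.1559

0.1559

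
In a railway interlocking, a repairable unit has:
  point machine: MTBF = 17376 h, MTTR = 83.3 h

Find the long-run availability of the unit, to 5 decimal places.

A(point machine) = MTBF/(MTBF+MTTR) = 17376/(17376+83.3) = 0.99523

0.99523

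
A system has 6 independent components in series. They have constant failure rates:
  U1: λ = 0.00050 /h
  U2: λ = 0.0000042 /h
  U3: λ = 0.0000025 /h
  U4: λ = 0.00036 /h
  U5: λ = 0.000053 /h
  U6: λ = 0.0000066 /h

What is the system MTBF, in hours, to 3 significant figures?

1080

Series of exponential components: λ_sys = Σ λ_i
λ_sys = 0.00050 + 0.0000042 + 0.0000025 + 0.00036 + 0.000053 + 0.0000066 = 9.2630e-04 /h
MTBF = 1 / λ_sys = 1080 h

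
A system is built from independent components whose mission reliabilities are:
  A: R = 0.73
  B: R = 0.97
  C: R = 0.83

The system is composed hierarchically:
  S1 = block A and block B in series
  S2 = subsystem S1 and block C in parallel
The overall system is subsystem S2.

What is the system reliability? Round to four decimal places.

Series (A and B): 0.730000 × 0.970000 = 0.708100
Parallel ([0.708100] and C): 1 − (1 − 0.708100)(1 − 0.830000) = 0.9504

0.9504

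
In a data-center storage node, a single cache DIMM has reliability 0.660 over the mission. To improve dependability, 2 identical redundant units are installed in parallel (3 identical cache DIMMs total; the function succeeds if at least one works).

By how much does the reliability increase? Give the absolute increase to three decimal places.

R_before = 0.660
R_after = 1 − (1 − 0.660)^3 = 0.961
ΔR = 0.961 − 0.660 = 0.301

0.301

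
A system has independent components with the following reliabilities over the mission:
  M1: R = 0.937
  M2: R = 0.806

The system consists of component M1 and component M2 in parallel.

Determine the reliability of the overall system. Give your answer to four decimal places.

Parallel (M1 and M2): 1 − (1 − 0.937000)(1 − 0.806000) = 0.9878

0.9878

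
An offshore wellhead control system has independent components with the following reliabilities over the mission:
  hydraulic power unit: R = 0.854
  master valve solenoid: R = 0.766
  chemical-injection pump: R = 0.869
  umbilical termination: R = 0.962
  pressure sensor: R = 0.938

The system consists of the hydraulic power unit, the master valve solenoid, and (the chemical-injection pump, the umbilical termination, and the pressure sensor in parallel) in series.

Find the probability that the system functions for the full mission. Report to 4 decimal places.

0.6540

Parallel (chemical-injection pump, umbilical termination, and pressure sensor): 1 − (1 − 0.869000)(1 − 0.962000)(1 − 0.938000) = 0.999691
Series (hydraulic power unit, master valve solenoid, and [0.999691]): 0.854000 × 0.766000 × 0.999691 = 0.6540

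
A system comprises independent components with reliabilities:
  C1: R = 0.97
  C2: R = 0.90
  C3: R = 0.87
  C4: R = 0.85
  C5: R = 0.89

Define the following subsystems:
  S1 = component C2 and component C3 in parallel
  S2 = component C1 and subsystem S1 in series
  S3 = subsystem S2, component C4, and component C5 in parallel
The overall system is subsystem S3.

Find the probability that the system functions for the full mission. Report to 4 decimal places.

Parallel (C2 and C3): 1 − (1 − 0.900000)(1 − 0.870000) = 0.987000
Series (C1 and [0.987000]): 0.970000 × 0.987000 = 0.957390
Parallel ([0.957390], C4, and C5): 1 − (1 − 0.957390)(1 − 0.850000)(1 − 0.890000) = 0.9993

0.9993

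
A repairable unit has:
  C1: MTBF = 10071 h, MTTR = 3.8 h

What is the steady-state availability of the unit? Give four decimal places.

0.9996

A(C1) = MTBF/(MTBF+MTTR) = 10071/(10071+3.8) = 0.9996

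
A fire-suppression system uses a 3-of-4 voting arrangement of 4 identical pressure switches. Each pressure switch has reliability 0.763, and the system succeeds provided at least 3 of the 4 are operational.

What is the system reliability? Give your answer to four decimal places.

0.7600

R = Σ_{i=3}^{4} C(4,i) p^i (1−p)^{4−i} with p = 0.763
C(4,3)·0.763^3·0.237^1 = 0.421097
C(4,4)·0.763^4·0.237^0 = 0.338921
Sum = 0.7600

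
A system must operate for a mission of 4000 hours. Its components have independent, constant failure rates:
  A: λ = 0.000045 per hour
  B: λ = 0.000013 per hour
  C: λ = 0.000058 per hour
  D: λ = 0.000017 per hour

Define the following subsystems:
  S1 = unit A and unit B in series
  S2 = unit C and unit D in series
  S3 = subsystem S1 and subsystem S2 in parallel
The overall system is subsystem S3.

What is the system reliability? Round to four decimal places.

R(A) = exp(−0.000045 × 4000) = 0.835270
R(B) = exp(−0.000013 × 4000) = 0.949329
R(C) = exp(−0.000058 × 4000) = 0.792946
R(D) = exp(−0.000017 × 4000) = 0.934260
Series (A and B): 0.835270 × 0.949329 = 0.792946
Series (C and D): 0.792946 × 0.934260 = 0.740818
Parallel ([0.792946] and [0.740818]): 1 − (1 − 0.792946)(1 − 0.740818) = 0.9463

0.9463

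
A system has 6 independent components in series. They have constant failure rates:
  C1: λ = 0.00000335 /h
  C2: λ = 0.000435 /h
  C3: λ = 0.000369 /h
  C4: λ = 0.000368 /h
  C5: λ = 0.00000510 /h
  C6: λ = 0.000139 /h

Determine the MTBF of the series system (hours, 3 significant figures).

Series of exponential components: λ_sys = Σ λ_i
λ_sys = 0.00000335 + 0.000435 + 0.000369 + 0.000368 + 0.00000510 + 0.000139 = 1.3195e-03 /h
MTBF = 1 / λ_sys = 758 h

758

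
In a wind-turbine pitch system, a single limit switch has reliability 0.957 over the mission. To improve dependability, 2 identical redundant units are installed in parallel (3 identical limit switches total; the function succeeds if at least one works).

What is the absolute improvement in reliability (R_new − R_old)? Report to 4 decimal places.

R_before = 0.957
R_after = 1 − (1 − 0.957)^3 = 0.9999
ΔR = 0.9999 − 0.957 = 0.0429

0.0429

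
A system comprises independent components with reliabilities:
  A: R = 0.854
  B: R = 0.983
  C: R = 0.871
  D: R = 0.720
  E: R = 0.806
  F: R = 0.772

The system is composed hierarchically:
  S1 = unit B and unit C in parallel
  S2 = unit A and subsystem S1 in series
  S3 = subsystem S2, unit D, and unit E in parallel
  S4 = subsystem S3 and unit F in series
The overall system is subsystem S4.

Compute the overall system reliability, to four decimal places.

0.7658

Parallel (B and C): 1 − (1 − 0.983000)(1 − 0.871000) = 0.997807
Series (A and [0.997807]): 0.854000 × 0.997807 = 0.852127
Parallel ([0.852127], D, and E): 1 − (1 − 0.852127)(1 − 0.720000)(1 − 0.806000) = 0.991968
Series ([0.991968] and F): 0.991968 × 0.772000 = 0.7658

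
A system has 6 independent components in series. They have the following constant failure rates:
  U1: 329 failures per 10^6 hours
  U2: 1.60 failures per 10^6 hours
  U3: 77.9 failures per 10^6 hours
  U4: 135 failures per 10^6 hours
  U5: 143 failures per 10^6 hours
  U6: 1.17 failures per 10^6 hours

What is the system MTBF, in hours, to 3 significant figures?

1450

Series of exponential components: λ_sys = Σ λ_i
λ_sys = 0.000329 + 0.00000160 + 0.0000779 + 0.000135 + 0.000143 + 0.00000117 = 6.8767e-04 /h
MTBF = 1 / λ_sys = 1450 h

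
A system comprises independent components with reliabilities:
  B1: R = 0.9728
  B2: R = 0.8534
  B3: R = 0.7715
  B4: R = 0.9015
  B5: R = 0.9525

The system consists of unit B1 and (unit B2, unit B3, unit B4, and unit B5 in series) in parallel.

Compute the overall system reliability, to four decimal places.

0.9882

Series (B2, B3, B4, and B5): 0.853400 × 0.771500 × 0.901500 × 0.952500 = 0.565352
Parallel (B1 and [0.565352]): 1 − (1 − 0.972800)(1 − 0.565352) = 0.9882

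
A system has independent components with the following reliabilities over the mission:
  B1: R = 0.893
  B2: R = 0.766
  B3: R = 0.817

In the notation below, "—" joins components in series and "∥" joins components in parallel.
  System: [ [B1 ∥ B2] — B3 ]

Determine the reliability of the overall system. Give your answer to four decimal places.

0.7965

Parallel (B1 and B2): 1 − (1 − 0.893000)(1 − 0.766000) = 0.974962
Series ([0.974962] and B3): 0.974962 × 0.817000 = 0.7965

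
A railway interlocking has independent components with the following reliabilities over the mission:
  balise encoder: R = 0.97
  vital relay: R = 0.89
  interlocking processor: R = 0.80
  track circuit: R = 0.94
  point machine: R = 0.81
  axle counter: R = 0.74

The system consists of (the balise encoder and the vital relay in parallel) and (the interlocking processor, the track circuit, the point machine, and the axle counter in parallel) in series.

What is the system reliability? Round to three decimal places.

0.996

Parallel (balise encoder and vital relay): 1 − (1 − 0.97000)(1 − 0.89000) = 0.99670
Parallel (interlocking processor, track circuit, point machine, and axle counter): 1 − (1 − 0.80000)(1 − 0.94000)(1 − 0.81000)(1 − 0.74000) = 0.99941
Series ([0.99670] and [0.99941]): 0.99670 × 0.99941 = 0.996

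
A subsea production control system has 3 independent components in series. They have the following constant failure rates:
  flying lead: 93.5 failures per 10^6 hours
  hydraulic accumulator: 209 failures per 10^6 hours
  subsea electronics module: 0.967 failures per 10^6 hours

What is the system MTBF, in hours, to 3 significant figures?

3300

Series of exponential components: λ_sys = Σ λ_i
λ_sys = 0.0000935 + 0.000209 + 0.000000967 = 3.0347e-04 /h
MTBF = 1 / λ_sys = 3300 h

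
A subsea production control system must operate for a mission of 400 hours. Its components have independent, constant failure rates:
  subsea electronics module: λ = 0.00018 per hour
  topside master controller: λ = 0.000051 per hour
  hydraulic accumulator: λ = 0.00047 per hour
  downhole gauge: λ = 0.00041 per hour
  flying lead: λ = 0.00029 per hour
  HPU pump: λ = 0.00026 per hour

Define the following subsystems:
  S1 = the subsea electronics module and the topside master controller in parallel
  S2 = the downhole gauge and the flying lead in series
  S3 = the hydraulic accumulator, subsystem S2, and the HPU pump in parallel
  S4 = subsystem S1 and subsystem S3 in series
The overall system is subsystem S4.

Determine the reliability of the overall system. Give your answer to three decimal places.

0.994

R(subsea electronics module) = exp(−0.00018 × 400) = 0.93053
R(topside master controller) = exp(−0.000051 × 400) = 0.97981
R(hydraulic accumulator) = exp(−0.00047 × 400) = 0.82861
R(downhole gauge) = exp(−0.00041 × 400) = 0.84874
R(flying lead) = exp(−0.00029 × 400) = 0.89048
R(HPU pump) = exp(−0.00026 × 400) = 0.90123
Parallel (subsea electronics module and topside master controller): 1 − (1 − 0.93053)(1 − 0.97981) = 0.99860
Series (downhole gauge and flying lead): 0.84874 × 0.89048 = 0.75579
Parallel (hydraulic accumulator, [0.75579], and HPU pump): 1 − (1 − 0.82861)(1 − 0.75579)(1 − 0.90123) = 0.99587
Series ([0.99860] and [0.99587]): 0.99860 × 0.99587 = 0.994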